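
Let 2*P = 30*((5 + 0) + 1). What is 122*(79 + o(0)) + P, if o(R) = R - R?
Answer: 9728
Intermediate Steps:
o(R) = 0
P = 90 (P = (30*((5 + 0) + 1))/2 = (30*(5 + 1))/2 = (30*6)/2 = (½)*180 = 90)
122*(79 + o(0)) + P = 122*(79 + 0) + 90 = 122*79 + 90 = 9638 + 90 = 9728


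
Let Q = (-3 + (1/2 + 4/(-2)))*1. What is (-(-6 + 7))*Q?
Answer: 9/2 ≈ 4.5000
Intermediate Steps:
Q = -9/2 (Q = (-3 + (1*(½) + 4*(-½)))*1 = (-3 + (½ - 2))*1 = (-3 - 3/2)*1 = -9/2*1 = -9/2 ≈ -4.5000)
(-(-6 + 7))*Q = -(-6 + 7)*(-9/2) = -1*1*(-9/2) = -1*(-9/2) = 9/2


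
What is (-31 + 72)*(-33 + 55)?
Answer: 902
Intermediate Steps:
(-31 + 72)*(-33 + 55) = 41*22 = 902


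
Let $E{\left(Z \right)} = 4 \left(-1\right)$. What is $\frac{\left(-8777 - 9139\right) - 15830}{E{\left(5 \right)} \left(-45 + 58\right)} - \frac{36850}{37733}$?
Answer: $\frac{635710809}{981058} \approx 647.99$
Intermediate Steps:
$E{\left(Z \right)} = -4$
$\frac{\left(-8777 - 9139\right) - 15830}{E{\left(5 \right)} \left(-45 + 58\right)} - \frac{36850}{37733} = \frac{\left(-8777 - 9139\right) - 15830}{\left(-4\right) \left(-45 + 58\right)} - \frac{36850}{37733} = \frac{-17916 - 15830}{\left(-4\right) 13} - \frac{36850}{37733} = - \frac{33746}{-52} - \frac{36850}{37733} = \left(-33746\right) \left(- \frac{1}{52}\right) - \frac{36850}{37733} = \frac{16873}{26} - \frac{36850}{37733} = \frac{635710809}{981058}$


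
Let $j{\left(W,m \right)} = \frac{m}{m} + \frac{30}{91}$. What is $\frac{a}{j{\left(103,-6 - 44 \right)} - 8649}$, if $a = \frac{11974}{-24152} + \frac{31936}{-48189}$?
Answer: $\frac{61349167789}{457943116785432} \approx 0.00013397$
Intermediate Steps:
$j{\left(W,m \right)} = \frac{121}{91}$ ($j{\left(W,m \right)} = 1 + 30 \cdot \frac{1}{91} = 1 + \frac{30}{91} = \frac{121}{91}$)
$a = - \frac{674166679}{581930364}$ ($a = 11974 \left(- \frac{1}{24152}\right) + 31936 \left(- \frac{1}{48189}\right) = - \frac{5987}{12076} - \frac{31936}{48189} = - \frac{674166679}{581930364} \approx -1.1585$)
$\frac{a}{j{\left(103,-6 - 44 \right)} - 8649} = - \frac{674166679}{581930364 \left(\frac{121}{91} - 8649\right)} = - \frac{674166679}{581930364 \left(- \frac{786938}{91}\right)} = \left(- \frac{674166679}{581930364}\right) \left(- \frac{91}{786938}\right) = \frac{61349167789}{457943116785432}$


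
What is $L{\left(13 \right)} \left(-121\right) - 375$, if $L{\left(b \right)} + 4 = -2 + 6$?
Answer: $-375$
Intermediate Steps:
$L{\left(b \right)} = 0$ ($L{\left(b \right)} = -4 + \left(-2 + 6\right) = -4 + 4 = 0$)
$L{\left(13 \right)} \left(-121\right) - 375 = 0 \left(-121\right) - 375 = 0 - 375 = -375$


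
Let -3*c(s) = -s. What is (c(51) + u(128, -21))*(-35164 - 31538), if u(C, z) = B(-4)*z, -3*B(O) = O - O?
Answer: -1133934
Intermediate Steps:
B(O) = 0 (B(O) = -(O - O)/3 = -1/3*0 = 0)
u(C, z) = 0 (u(C, z) = 0*z = 0)
c(s) = s/3 (c(s) = -(-1)*s/3 = s/3)
(c(51) + u(128, -21))*(-35164 - 31538) = ((1/3)*51 + 0)*(-35164 - 31538) = (17 + 0)*(-66702) = 17*(-66702) = -1133934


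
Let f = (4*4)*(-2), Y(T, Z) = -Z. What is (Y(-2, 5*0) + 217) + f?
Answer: 185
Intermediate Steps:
f = -32 (f = 16*(-2) = -32)
(Y(-2, 5*0) + 217) + f = (-5*0 + 217) - 32 = (-1*0 + 217) - 32 = (0 + 217) - 32 = 217 - 32 = 185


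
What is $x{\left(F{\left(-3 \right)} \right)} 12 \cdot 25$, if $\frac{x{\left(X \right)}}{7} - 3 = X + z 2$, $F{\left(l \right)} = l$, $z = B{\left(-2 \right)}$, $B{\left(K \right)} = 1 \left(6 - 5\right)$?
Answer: $4200$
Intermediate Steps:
$B{\left(K \right)} = 1$ ($B{\left(K \right)} = 1 \cdot 1 = 1$)
$z = 1$
$x{\left(X \right)} = 35 + 7 X$ ($x{\left(X \right)} = 21 + 7 \left(X + 1 \cdot 2\right) = 21 + 7 \left(X + 2\right) = 21 + 7 \left(2 + X\right) = 21 + \left(14 + 7 X\right) = 35 + 7 X$)
$x{\left(F{\left(-3 \right)} \right)} 12 \cdot 25 = \left(35 + 7 \left(-3\right)\right) 12 \cdot 25 = \left(35 - 21\right) 12 \cdot 25 = 14 \cdot 12 \cdot 25 = 168 \cdot 25 = 4200$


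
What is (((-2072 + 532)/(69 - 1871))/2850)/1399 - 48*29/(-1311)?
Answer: 8773074811/8262570945 ≈ 1.0618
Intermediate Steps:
(((-2072 + 532)/(69 - 1871))/2850)/1399 - 48*29/(-1311) = (-1540/(-1802)*(1/2850))*(1/1399) - 1392*(-1/1311) = (-1540*(-1/1802)*(1/2850))*(1/1399) + 464/437 = ((770/901)*(1/2850))*(1/1399) + 464/437 = (77/256785)*(1/1399) + 464/437 = 77/359242215 + 464/437 = 8773074811/8262570945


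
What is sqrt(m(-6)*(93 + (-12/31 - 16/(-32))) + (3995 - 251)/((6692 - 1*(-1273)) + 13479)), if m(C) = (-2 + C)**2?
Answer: 2*sqrt(4572093120722)/55397 ≈ 77.197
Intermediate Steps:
sqrt(m(-6)*(93 + (-12/31 - 16/(-32))) + (3995 - 251)/((6692 - 1*(-1273)) + 13479)) = sqrt((-2 - 6)**2*(93 + (-12/31 - 16/(-32))) + (3995 - 251)/((6692 - 1*(-1273)) + 13479)) = sqrt((-8)**2*(93 + (-12*1/31 - 16*(-1/32))) + 3744/((6692 + 1273) + 13479)) = sqrt(64*(93 + (-12/31 + 1/2)) + 3744/(7965 + 13479)) = sqrt(64*(93 + 7/62) + 3744/21444) = sqrt(64*(5773/62) + 3744*(1/21444)) = sqrt(184736/31 + 312/1787) = sqrt(330132904/55397) = 2*sqrt(4572093120722)/55397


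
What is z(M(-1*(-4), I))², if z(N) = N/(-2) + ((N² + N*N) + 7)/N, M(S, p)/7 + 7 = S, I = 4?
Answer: 36481/36 ≈ 1013.4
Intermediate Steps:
M(S, p) = -49 + 7*S
z(N) = -N/2 + (7 + 2*N²)/N (z(N) = N*(-½) + ((N² + N²) + 7)/N = -N/2 + (2*N² + 7)/N = -N/2 + (7 + 2*N²)/N)
z(M(-1*(-4), I))² = (7/(-49 + 7*(-1*(-4))) + 3*(-49 + 7*(-1*(-4)))/2)² = (7/(-49 + 7*4) + 3*(-49 + 7*4)/2)² = (7/(-49 + 28) + 3*(-49 + 28)/2)² = (7/(-21) + (3/2)*(-21))² = (7*(-1/21) - 63/2)² = (-⅓ - 63/2)² = (-191/6)² = 36481/36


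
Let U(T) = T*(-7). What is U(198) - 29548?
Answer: -30934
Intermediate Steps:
U(T) = -7*T
U(198) - 29548 = -7*198 - 29548 = -1386 - 29548 = -30934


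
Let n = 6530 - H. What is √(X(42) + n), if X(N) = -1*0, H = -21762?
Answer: 2*√7073 ≈ 168.20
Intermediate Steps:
X(N) = 0
n = 28292 (n = 6530 - 1*(-21762) = 6530 + 21762 = 28292)
√(X(42) + n) = √(0 + 28292) = √28292 = 2*√7073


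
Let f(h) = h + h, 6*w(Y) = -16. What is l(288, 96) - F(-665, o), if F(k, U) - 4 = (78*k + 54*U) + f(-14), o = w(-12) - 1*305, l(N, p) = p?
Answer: 68604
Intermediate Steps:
w(Y) = -8/3 (w(Y) = (⅙)*(-16) = -8/3)
f(h) = 2*h
o = -923/3 (o = -8/3 - 1*305 = -8/3 - 305 = -923/3 ≈ -307.67)
F(k, U) = -24 + 54*U + 78*k (F(k, U) = 4 + ((78*k + 54*U) + 2*(-14)) = 4 + ((54*U + 78*k) - 28) = 4 + (-28 + 54*U + 78*k) = -24 + 54*U + 78*k)
l(288, 96) - F(-665, o) = 96 - (-24 + 54*(-923/3) + 78*(-665)) = 96 - (-24 - 16614 - 51870) = 96 - 1*(-68508) = 96 + 68508 = 68604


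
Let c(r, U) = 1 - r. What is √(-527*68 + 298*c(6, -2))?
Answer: I*√37326 ≈ 193.2*I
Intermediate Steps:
√(-527*68 + 298*c(6, -2)) = √(-527*68 + 298*(1 - 1*6)) = √(-35836 + 298*(1 - 6)) = √(-35836 + 298*(-5)) = √(-35836 - 1490) = √(-37326) = I*√37326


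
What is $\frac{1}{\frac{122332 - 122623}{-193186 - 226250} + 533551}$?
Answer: $\frac{139812}{74596832509} \approx 1.8742 \cdot 10^{-6}$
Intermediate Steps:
$\frac{1}{\frac{122332 - 122623}{-193186 - 226250} + 533551} = \frac{1}{\frac{122332 - 122623}{-419436} + 533551} = \frac{1}{\left(122332 - 122623\right) \left(- \frac{1}{419436}\right) + 533551} = \frac{1}{\left(-291\right) \left(- \frac{1}{419436}\right) + 533551} = \frac{1}{\frac{97}{139812} + 533551} = \frac{1}{\frac{74596832509}{139812}} = \frac{139812}{74596832509}$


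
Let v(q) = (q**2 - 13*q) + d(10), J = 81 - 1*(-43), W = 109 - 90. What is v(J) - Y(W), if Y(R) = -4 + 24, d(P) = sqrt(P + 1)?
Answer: 13744 + sqrt(11) ≈ 13747.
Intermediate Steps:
W = 19
J = 124 (J = 81 + 43 = 124)
d(P) = sqrt(1 + P)
v(q) = sqrt(11) + q**2 - 13*q (v(q) = (q**2 - 13*q) + sqrt(1 + 10) = (q**2 - 13*q) + sqrt(11) = sqrt(11) + q**2 - 13*q)
Y(R) = 20
v(J) - Y(W) = (sqrt(11) + 124**2 - 13*124) - 1*20 = (sqrt(11) + 15376 - 1612) - 20 = (13764 + sqrt(11)) - 20 = 13744 + sqrt(11)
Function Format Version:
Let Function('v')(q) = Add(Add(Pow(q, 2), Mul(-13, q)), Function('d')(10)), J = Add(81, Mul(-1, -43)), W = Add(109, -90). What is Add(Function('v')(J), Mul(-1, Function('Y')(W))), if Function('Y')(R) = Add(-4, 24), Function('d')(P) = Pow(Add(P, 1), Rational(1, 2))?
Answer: Add(13744, Pow(11, Rational(1, 2))) ≈ 13747.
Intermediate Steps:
W = 19
J = 124 (J = Add(81, 43) = 124)
Function('d')(P) = Pow(Add(1, P), Rational(1, 2))
Function('v')(q) = Add(Pow(11, Rational(1, 2)), Pow(q, 2), Mul(-13, q)) (Function('v')(q) = Add(Add(Pow(q, 2), Mul(-13, q)), Pow(Add(1, 10), Rational(1, 2))) = Add(Add(Pow(q, 2), Mul(-13, q)), Pow(11, Rational(1, 2))) = Add(Pow(11, Rational(1, 2)), Pow(q, 2), Mul(-13, q)))
Function('Y')(R) = 20
Add(Function('v')(J), Mul(-1, Function('Y')(W))) = Add(Add(Pow(11, Rational(1, 2)), Pow(124, 2), Mul(-13, 124)), Mul(-1, 20)) = Add(Add(Pow(11, Rational(1, 2)), 15376, -1612), -20) = Add(Add(13764, Pow(11, Rational(1, 2))), -20) = Add(13744, Pow(11, Rational(1, 2)))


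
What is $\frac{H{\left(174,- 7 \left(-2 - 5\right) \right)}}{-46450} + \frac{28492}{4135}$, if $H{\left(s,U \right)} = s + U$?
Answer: $\frac{264506259}{38414150} \approx 6.8856$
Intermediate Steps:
$H{\left(s,U \right)} = U + s$
$\frac{H{\left(174,- 7 \left(-2 - 5\right) \right)}}{-46450} + \frac{28492}{4135} = \frac{- 7 \left(-2 - 5\right) + 174}{-46450} + \frac{28492}{4135} = \left(\left(-7\right) \left(-7\right) + 174\right) \left(- \frac{1}{46450}\right) + 28492 \cdot \frac{1}{4135} = \left(49 + 174\right) \left(- \frac{1}{46450}\right) + \frac{28492}{4135} = 223 \left(- \frac{1}{46450}\right) + \frac{28492}{4135} = - \frac{223}{46450} + \frac{28492}{4135} = \frac{264506259}{38414150}$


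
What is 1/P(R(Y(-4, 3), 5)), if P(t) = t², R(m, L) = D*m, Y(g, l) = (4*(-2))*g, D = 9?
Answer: 1/82944 ≈ 1.2056e-5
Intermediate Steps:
Y(g, l) = -8*g
R(m, L) = 9*m
1/P(R(Y(-4, 3), 5)) = 1/((9*(-8*(-4)))²) = 1/((9*32)²) = 1/(288²) = 1/82944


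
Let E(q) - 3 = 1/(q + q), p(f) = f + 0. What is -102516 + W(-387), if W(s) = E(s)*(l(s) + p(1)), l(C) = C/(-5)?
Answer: -197913544/1935 ≈ -1.0228e+5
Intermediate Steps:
p(f) = f
l(C) = -C/5 (l(C) = C*(-⅕) = -C/5)
E(q) = 3 + 1/(2*q) (E(q) = 3 + 1/(q + q) = 3 + 1/(2*q))
W(s) = (1 - s/5)*(3 + 1/(2*s)) (W(s) = (3 + 1/(2*s))*(-s/5 + 1) = (3 + 1/(2*s))*(1 - s/5) = (1 - s/5)*(3 + 1/(2*s)))
-102516 + W(-387) = -102516 - ⅒*(1 + 6*(-387))*(-5 - 387)/(-387) = -102516 - ⅒*(-1/387)*(1 - 2322)*(-392) = -102516 - ⅒*(-1/387)*(-2321)*(-392) = -102516 + 454916/1935 = -197913544/1935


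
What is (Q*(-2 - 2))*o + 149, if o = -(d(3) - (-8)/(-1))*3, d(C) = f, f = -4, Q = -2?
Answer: 437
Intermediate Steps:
d(C) = -4
o = 36 (o = -(-4 - (-8)/(-1))*3 = -(-4 - (-8)*(-1))*3 = -(-4 - 4*2)*3 = -(-4 - 8)*3 = -1*(-12)*3 = 12*3 = 36)
(Q*(-2 - 2))*o + 149 = -2*(-2 - 2)*36 + 149 = -2*(-4)*36 + 149 = 8*36 + 149 = 288 + 149 = 437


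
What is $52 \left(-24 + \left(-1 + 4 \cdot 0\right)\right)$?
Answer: $-1300$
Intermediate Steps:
$52 \left(-24 + \left(-1 + 4 \cdot 0\right)\right) = 52 \left(-24 + \left(-1 + 0\right)\right) = 52 \left(-24 - 1\right) = 52 \left(-25\right) = -1300$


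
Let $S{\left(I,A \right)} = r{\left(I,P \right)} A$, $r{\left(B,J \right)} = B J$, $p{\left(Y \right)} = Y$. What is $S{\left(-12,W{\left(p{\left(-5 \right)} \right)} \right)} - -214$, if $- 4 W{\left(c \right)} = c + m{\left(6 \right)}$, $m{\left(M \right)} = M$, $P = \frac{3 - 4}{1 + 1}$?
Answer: $\frac{425}{2} \approx 212.5$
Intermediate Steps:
$P = - \frac{1}{2} \approx -0.5$
$W{\left(c \right)} = - \frac{3}{2} - \frac{c}{4}$ ($W{\left(c \right)} = - \frac{c + 6}{4} = - \frac{6 + c}{4} = - \frac{3}{2} - \frac{c}{4}$)
$S{\left(I,A \right)} = - \frac{A I}{2}$ ($S{\left(I,A \right)} = I \left(- \frac{1}{2}\right) A = - \frac{I}{2} A = - \frac{A I}{2}$)
$S{\left(-12,W{\left(p{\left(-5 \right)} \right)} \right)} - -214 = \left(- \frac{1}{2}\right) \left(- \frac{3}{2} - - \frac{5}{4}\right) \left(-12\right) - -214 = \left(- \frac{1}{2}\right) \left(- \frac{3}{2} + \frac{5}{4}\right) \left(-12\right) + 214 = \left(- \frac{1}{2}\right) \left(- \frac{1}{4}\right) \left(-12\right) + 214 = - \frac{3}{2} + 214 = \frac{425}{2}$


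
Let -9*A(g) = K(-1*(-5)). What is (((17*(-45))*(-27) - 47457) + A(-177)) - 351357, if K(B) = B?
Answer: -3403436/9 ≈ -3.7816e+5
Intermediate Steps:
A(g) = -5/9 (A(g) = -(-1)*(-5)/9 = -⅑*5 = -5/9)
(((17*(-45))*(-27) - 47457) + A(-177)) - 351357 = (((17*(-45))*(-27) - 47457) - 5/9) - 351357 = ((-765*(-27) - 47457) - 5/9) - 351357 = ((20655 - 47457) - 5/9) - 351357 = (-26802 - 5/9) - 351357 = -241223/9 - 351357 = -3403436/9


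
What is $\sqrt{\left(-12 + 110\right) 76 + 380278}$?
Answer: $\sqrt{387726} \approx 622.68$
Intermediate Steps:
$\sqrt{\left(-12 + 110\right) 76 + 380278} = \sqrt{98 \cdot 76 + 380278} = \sqrt{7448 + 380278} = \sqrt{387726}$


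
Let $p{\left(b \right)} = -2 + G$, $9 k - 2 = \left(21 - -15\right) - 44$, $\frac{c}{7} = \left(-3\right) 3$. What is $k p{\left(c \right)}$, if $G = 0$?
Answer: $\frac{4}{3} \approx 1.3333$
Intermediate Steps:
$c = -63$ ($c = 7 \left(\left(-3\right) 3\right) = 7 \left(-9\right) = -63$)
$k = - \frac{2}{3}$ ($k = \frac{2}{9} + \frac{\left(21 - -15\right) - 44}{9} = \frac{2}{9} + \frac{\left(21 + 15\right) - 44}{9} = \frac{2}{9} + \frac{36 - 44}{9} = \frac{2}{9} + \frac{1}{9} \left(-8\right) = \frac{2}{9} - \frac{8}{9} = - \frac{2}{3} \approx -0.66667$)
$p{\left(b \right)} = -2$ ($p{\left(b \right)} = -2 + 0 = -2$)
$k p{\left(c \right)} = \left(- \frac{2}{3}\right) \left(-2\right) = \frac{4}{3}$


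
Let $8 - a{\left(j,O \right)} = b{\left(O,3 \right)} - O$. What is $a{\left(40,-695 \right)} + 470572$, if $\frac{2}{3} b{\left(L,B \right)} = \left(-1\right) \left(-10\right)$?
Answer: $469870$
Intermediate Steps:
$b{\left(L,B \right)} = 15$ ($b{\left(L,B \right)} = \frac{3 \left(\left(-1\right) \left(-10\right)\right)}{2} = \frac{3}{2} \cdot 10 = 15$)
$a{\left(j,O \right)} = -7 + O$ ($a{\left(j,O \right)} = 8 - \left(15 - O\right) = 8 + \left(-15 + O\right) = -7 + O$)
$a{\left(40,-695 \right)} + 470572 = \left(-7 - 695\right) + 470572 = -702 + 470572 = 469870$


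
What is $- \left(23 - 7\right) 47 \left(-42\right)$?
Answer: $31584$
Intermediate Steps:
$- \left(23 - 7\right) 47 \left(-42\right) = - 16 \cdot 47 \left(-42\right) = - 752 \left(-42\right) = \left(-1\right) \left(-31584\right) = 31584$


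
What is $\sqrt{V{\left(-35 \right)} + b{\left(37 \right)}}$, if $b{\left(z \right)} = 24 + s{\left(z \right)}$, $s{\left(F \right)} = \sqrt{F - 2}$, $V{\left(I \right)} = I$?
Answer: $\sqrt{-11 + \sqrt{35}} \approx 2.2548 i$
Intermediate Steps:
$s{\left(F \right)} = \sqrt{-2 + F}$
$b{\left(z \right)} = 24 + \sqrt{-2 + z}$
$\sqrt{V{\left(-35 \right)} + b{\left(37 \right)}} = \sqrt{-35 + \left(24 + \sqrt{-2 + 37}\right)} = \sqrt{-35 + \left(24 + \sqrt{35}\right)} = \sqrt{-11 + \sqrt{35}}$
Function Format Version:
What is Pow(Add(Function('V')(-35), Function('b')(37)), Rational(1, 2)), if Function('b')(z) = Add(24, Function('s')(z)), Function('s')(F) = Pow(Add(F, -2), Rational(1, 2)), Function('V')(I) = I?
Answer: Pow(Add(-11, Pow(35, Rational(1, 2))), Rational(1, 2)) ≈ Mul(2.2548, I)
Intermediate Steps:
Function('s')(F) = Pow(Add(-2, F), Rational(1, 2))
Function('b')(z) = Add(24, Pow(Add(-2, z), Rational(1, 2)))
Pow(Add(Function('V')(-35), Function('b')(37)), Rational(1, 2)) = Pow(Add(-35, Add(24, Pow(Add(-2, 37), Rational(1, 2)))), Rational(1, 2)) = Pow(Add(-35, Add(24, Pow(35, Rational(1, 2)))), Rational(1, 2)) = Pow(Add(-11, Pow(35, Rational(1, 2))), Rational(1, 2))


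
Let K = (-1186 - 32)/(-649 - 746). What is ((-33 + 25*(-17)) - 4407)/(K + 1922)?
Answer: -2262225/894136 ≈ -2.5301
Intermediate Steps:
K = 406/465 (K = -1218/(-1395) = -1218*(-1/1395) = 406/465 ≈ 0.87312)
((-33 + 25*(-17)) - 4407)/(K + 1922) = ((-33 + 25*(-17)) - 4407)/(406/465 + 1922) = ((-33 - 425) - 4407)/(894136/465) = (-458 - 4407)*(465/894136) = -4865*465/894136 = -2262225/894136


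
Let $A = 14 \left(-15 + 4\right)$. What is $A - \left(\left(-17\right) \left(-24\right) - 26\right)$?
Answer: $-536$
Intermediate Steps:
$A = -154$ ($A = 14 \left(-11\right) = -154$)
$A - \left(\left(-17\right) \left(-24\right) - 26\right) = -154 - \left(\left(-17\right) \left(-24\right) - 26\right) = -154 - \left(408 - 26\right) = -154 - 382 = -536$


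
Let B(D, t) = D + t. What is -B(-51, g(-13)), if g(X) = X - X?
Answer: 51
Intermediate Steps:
g(X) = 0
-B(-51, g(-13)) = -(-51 + 0) = -1*(-51) = 51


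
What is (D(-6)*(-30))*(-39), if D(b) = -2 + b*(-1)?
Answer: 4680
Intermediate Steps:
D(b) = -2 - b
(D(-6)*(-30))*(-39) = ((-2 - 1*(-6))*(-30))*(-39) = ((-2 + 6)*(-30))*(-39) = (4*(-30))*(-39) = -120*(-39) = 4680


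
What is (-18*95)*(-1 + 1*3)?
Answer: -3420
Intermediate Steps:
(-18*95)*(-1 + 1*3) = -1710*(-1 + 3) = -1710*2 = -3420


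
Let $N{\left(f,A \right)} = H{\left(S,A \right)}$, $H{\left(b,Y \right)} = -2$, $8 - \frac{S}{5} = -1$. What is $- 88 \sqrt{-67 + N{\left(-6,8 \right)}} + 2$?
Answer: $2 - 88 i \sqrt{69} \approx 2.0 - 730.98 i$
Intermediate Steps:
$S = 45$ ($S = 40 - -5 = 40 + 5 = 45$)
$N{\left(f,A \right)} = -2$
$- 88 \sqrt{-67 + N{\left(-6,8 \right)}} + 2 = - 88 \sqrt{-67 - 2} + 2 = - 88 \sqrt{-69} + 2 = - 88 i \sqrt{69} + 2 = 2 - 88 i \sqrt{69}$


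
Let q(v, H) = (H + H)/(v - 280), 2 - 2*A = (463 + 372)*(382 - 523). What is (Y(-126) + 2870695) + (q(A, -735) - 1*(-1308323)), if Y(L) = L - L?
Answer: 163228263082/39059 ≈ 4.1790e+6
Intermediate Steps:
A = 117737/2 (A = 1 - (463 + 372)*(382 - 523)/2 = 1 - 835*(-141)/2 = 1 - ½*(-117735) = 1 + 117735/2 = 117737/2 ≈ 58869.)
q(v, H) = 2*H/(-280 + v) (q(v, H) = (2*H)/(-280 + v) = 2*H/(-280 + v))
Y(L) = 0
(Y(-126) + 2870695) + (q(A, -735) - 1*(-1308323)) = (0 + 2870695) + (2*(-735)/(-280 + 117737/2) - 1*(-1308323)) = 2870695 + (2*(-735)/(117177/2) + 1308323) = 2870695 + (2*(-735)*(2/117177) + 1308323) = 2870695 + (-980/39059 + 1308323) = 2870695 + 51101787077/39059 = 163228263082/39059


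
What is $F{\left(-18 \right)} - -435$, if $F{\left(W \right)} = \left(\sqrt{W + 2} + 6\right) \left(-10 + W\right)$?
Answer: $267 - 112 i \approx 267.0 - 112.0 i$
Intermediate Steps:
$F{\left(W \right)} = \left(-10 + W\right) \left(6 + \sqrt{2 + W}\right)$ ($F{\left(W \right)} = \left(\sqrt{2 + W} + 6\right) \left(-10 + W\right) = \left(6 + \sqrt{2 + W}\right) \left(-10 + W\right) = \left(-10 + W\right) \left(6 + \sqrt{2 + W}\right)$)
$F{\left(-18 \right)} - -435 = \left(-60 - 10 \sqrt{2 - 18} + 6 \left(-18\right) - 18 \sqrt{2 - 18}\right) - -435 = \left(-60 - 10 \sqrt{-16} - 108 - 18 \sqrt{-16}\right) + 435 = \left(-60 - 10 \cdot 4 i - 108 - 18 \cdot 4 i\right) + 435 = \left(-60 - 40 i - 108 - 72 i\right) + 435 = \left(-168 - 112 i\right) + 435 = 267 - 112 i$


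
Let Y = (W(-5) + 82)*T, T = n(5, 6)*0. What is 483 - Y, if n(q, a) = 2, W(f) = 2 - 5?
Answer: 483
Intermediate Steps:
W(f) = -3
T = 0 (T = 2*0 = 0)
Y = 0 (Y = (-3 + 82)*0 = 79*0 = 0)
483 - Y = 483 - 1*0 = 483 + 0 = 483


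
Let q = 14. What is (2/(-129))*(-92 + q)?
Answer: 52/43 ≈ 1.2093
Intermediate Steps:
(2/(-129))*(-92 + q) = (2/(-129))*(-92 + 14) = (2*(-1/129))*(-78) = -2/129*(-78) = 52/43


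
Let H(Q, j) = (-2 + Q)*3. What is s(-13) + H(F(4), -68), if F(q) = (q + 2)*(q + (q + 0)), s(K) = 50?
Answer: 188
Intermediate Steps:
F(q) = 2*q*(2 + q) (F(q) = (2 + q)*(q + q) = (2 + q)*(2*q) = 2*q*(2 + q))
H(Q, j) = -6 + 3*Q
s(-13) + H(F(4), -68) = 50 + (-6 + 3*(2*4*(2 + 4))) = 50 + (-6 + 3*(2*4*6)) = 50 + (-6 + 3*48) = 50 + (-6 + 144) = 50 + 138 = 188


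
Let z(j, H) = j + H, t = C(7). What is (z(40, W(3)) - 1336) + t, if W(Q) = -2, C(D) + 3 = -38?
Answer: -1339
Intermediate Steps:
C(D) = -41 (C(D) = -3 - 38 = -41)
t = -41
z(j, H) = H + j
(z(40, W(3)) - 1336) + t = ((-2 + 40) - 1336) - 41 = (38 - 1336) - 41 = -1298 - 41 = -1339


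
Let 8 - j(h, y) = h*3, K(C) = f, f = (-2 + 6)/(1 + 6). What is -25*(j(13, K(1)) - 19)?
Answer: 1250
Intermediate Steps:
f = 4/7 ≈ 0.57143
K(C) = 4/7
j(h, y) = 8 - 3*h (j(h, y) = 8 - h*3 = 8 - 3*h)
-25*(j(13, K(1)) - 19) = -25*((8 - 3*13) - 19) = -25*((8 - 39) - 19) = -25*(-31 - 19) = -25*(-50) = 1250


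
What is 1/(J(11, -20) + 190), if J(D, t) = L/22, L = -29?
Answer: 22/4151 ≈ 0.0052999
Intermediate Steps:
J(D, t) = -29/22
1/(J(11, -20) + 190) = 1/(-29/22 + 190) = 1/(4151/22) = 22/4151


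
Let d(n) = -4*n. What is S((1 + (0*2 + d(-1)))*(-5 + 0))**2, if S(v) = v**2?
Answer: 390625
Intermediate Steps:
S((1 + (0*2 + d(-1)))*(-5 + 0))**2 = (((1 + (0*2 - 4*(-1)))*(-5 + 0))**2)**2 = (((1 + (0 + 4))*(-5))**2)**2 = (((1 + 4)*(-5))**2)**2 = ((5*(-5))**2)**2 = ((-25)**2)**2 = 625**2 = 390625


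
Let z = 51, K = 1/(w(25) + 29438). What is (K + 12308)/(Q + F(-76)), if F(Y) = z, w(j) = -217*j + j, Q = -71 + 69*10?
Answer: 59171941/3221092 ≈ 18.370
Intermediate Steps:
Q = 619 (Q = -71 + 690 = 619)
w(j) = -216*j
K = 1/24038 (K = 1/(-216*25 + 29438) = 1/(-5400 + 29438) = 1/24038 ≈ 4.1601e-5)
F(Y) = 51
(K + 12308)/(Q + F(-76)) = (1/24038 + 12308)/(619 + 51) = (295859705/24038)/670 = (295859705/24038)*(1/670) = 59171941/3221092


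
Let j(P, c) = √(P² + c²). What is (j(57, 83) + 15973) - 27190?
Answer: -11217 + √10138 ≈ -11116.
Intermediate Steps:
(j(57, 83) + 15973) - 27190 = (√(57² + 83²) + 15973) - 27190 = (√(3249 + 6889) + 15973) - 27190 = (√10138 + 15973) - 27190 = (15973 + √10138) - 27190 = -11217 + √10138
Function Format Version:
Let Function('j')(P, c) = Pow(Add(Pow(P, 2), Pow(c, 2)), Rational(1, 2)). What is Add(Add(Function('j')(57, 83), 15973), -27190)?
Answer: Add(-11217, Pow(10138, Rational(1, 2))) ≈ -11116.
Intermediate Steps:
Add(Add(Function('j')(57, 83), 15973), -27190) = Add(Add(Pow(Add(Pow(57, 2), Pow(83, 2)), Rational(1, 2)), 15973), -27190) = Add(Add(Pow(Add(3249, 6889), Rational(1, 2)), 15973), -27190) = Add(Add(Pow(10138, Rational(1, 2)), 15973), -27190) = Add(Add(15973, Pow(10138, Rational(1, 2))), -27190) = Add(-11217, Pow(10138, Rational(1, 2)))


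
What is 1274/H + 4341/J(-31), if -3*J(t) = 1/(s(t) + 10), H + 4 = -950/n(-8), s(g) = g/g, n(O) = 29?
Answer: -5874794/41 ≈ -1.4329e+5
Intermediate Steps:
s(g) = 1
H = -1066/29 (H = -4 - 950/29 = -1066/29 ≈ -36.759)
J(t) = -1/33 (J(t) = -1/(3*(1 + 10)) = -1/3/11 = -1/3*1/11 = -1/33)
1274/H + 4341/J(-31) = 1274/(-1066/29) + 4341/(-1/33) = 1274*(-29/1066) + 4341*(-33) = -1421/41 - 143253 = -5874794/41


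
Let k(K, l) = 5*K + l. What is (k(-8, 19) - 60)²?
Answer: 6561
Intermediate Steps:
k(K, l) = l + 5*K
(k(-8, 19) - 60)² = ((19 + 5*(-8)) - 60)² = ((19 - 40) - 60)² = (-21 - 60)² = (-81)² = 6561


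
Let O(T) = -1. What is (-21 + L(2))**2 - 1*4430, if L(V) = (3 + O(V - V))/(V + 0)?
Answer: -4030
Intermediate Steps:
L(V) = 2/V (L(V) = (3 - 1)/(V + 0) = 2/V)
(-21 + L(2))**2 - 1*4430 = (-21 + 2/2)**2 - 1*4430 = (-21 + 2*(1/2))**2 - 4430 = (-21 + 1)**2 - 4430 = (-20)**2 - 4430 = 400 - 4430 = -4030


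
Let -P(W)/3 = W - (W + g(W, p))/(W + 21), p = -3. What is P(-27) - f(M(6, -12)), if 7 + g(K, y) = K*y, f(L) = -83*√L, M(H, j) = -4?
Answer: 115/2 + 166*I ≈ 57.5 + 166.0*I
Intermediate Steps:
g(K, y) = -7 + K*y
P(W) = -3*W + 3*(-7 - 2*W)/(21 + W) (P(W) = -3*(W - (W + (-7 + W*(-3)))/(W + 21)) = -3*(W - (W + (-7 - 3*W))/(21 + W)) = -3*(W - (-7 - 2*W)/(21 + W)) = -3*W + 3*(-7 - 2*W)/(21 + W))
P(-27) - f(M(6, -12)) = 3*(-7 - 1*(-27)² - 23*(-27))/(21 - 27) - (-83)*√(-4) = 3*(-7 - 1*729 + 621)/(-6) - (-83)*2*I = 3*(-⅙)*(-7 - 729 + 621) - (-166)*I = 3*(-⅙)*(-115) + 166*I = 115/2 + 166*I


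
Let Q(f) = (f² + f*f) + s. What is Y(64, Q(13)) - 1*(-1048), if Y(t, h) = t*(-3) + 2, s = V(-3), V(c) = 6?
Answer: 858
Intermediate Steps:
s = 6
Q(f) = 6 + 2*f² (Q(f) = (f² + f*f) + 6 = (f² + f²) + 6 = 2*f² + 6 = 6 + 2*f²)
Y(t, h) = 2 - 3*t (Y(t, h) = -3*t + 2 = 2 - 3*t)
Y(64, Q(13)) - 1*(-1048) = (2 - 3*64) - 1*(-1048) = (2 - 192) + 1048 = -190 + 1048 = 858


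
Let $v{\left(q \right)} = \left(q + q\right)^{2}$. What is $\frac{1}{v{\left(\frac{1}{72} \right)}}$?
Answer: $1296$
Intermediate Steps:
$v{\left(q \right)} = 4 q^{2}$ ($v{\left(q \right)} = \left(2 q\right)^{2} = 4 q^{2}$)
$\frac{1}{v{\left(\frac{1}{72} \right)}} = \frac{1}{4 \left(\frac{1}{72}\right)^{2}} = \frac{1}{4 \cdot \frac{1}{5184}} = \frac{1}{\frac{1}{1296}} = 1296$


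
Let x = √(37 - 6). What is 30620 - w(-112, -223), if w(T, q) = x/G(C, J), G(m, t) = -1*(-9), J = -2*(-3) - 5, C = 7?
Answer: 30620 - √31/9 ≈ 30619.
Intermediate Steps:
x = √31 ≈ 5.5678
J = 1 (J = 6 - 5 = 1)
G(m, t) = 9
w(T, q) = √31/9
30620 - w(-112, -223) = 30620 - √31/9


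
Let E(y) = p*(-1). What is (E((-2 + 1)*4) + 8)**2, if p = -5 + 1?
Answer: 144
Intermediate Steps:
p = -4
E(y) = 4 (E(y) = -4*(-1) = 4)
(E((-2 + 1)*4) + 8)**2 = (4 + 8)**2 = 12**2 = 144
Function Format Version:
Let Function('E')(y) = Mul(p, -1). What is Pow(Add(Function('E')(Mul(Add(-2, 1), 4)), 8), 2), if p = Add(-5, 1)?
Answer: 144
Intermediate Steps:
p = -4
Function('E')(y) = 4 (Function('E')(y) = Mul(-4, -1) = 4)
Pow(Add(Function('E')(Mul(Add(-2, 1), 4)), 8), 2) = Pow(Add(4, 8), 2) = Pow(12, 2) = 144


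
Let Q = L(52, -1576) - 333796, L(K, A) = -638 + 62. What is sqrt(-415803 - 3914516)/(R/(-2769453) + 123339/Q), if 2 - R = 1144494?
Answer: 926027538516*I*sqrt(4330319)/41104515457 ≈ 46881.0*I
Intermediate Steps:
L(K, A) = -576
R = -1144492 (R = 2 - 1*1144494 = 2 - 1144494 = -1144492)
Q = -334372 (Q = -576 - 333796 = -334372)
sqrt(-415803 - 3914516)/(R/(-2769453) + 123339/Q) = sqrt(-415803 - 3914516)/(-1144492/(-2769453) + 123339/(-334372)) = sqrt(-4330319)/(-1144492*(-1/2769453) + 123339*(-1/334372)) = (I*sqrt(4330319))/(1144492/2769453 - 123339/334372) = (I*sqrt(4330319))/(41104515457/926027538516) = (I*sqrt(4330319))*(926027538516/41104515457) = 926027538516*I*sqrt(4330319)/41104515457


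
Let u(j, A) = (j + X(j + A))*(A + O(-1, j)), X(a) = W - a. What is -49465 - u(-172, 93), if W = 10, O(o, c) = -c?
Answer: -27470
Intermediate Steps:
X(a) = 10 - a
u(j, A) = (10 - A)*(A - j) (u(j, A) = (j + (10 - (j + A)))*(A - j) = (j + (10 - (A + j)))*(A - j) = (j + (10 + (-A - j)))*(A - j) = (j + (10 - A - j))*(A - j) = (10 - A)*(A - j))
-49465 - u(-172, 93) = -49465 - (-1*93² - 10*(-172) + 10*93 + 93*(-172)) = -49465 - (-1*8649 + 1720 + 930 - 15996) = -49465 - (-8649 + 1720 + 930 - 15996) = -49465 - 1*(-21995) = -49465 + 21995 = -27470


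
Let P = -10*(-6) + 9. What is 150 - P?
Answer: 81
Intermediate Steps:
P = 69 (P = 60 + 9 = 69)
150 - P = 150 - 1*69 = 150 - 69 = 81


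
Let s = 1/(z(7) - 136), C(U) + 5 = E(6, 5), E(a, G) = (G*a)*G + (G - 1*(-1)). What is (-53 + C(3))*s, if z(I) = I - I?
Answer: -49/68 ≈ -0.72059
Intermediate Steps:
z(I) = 0
E(a, G) = 1 + G + a*G² (E(a, G) = a*G² + (G + 1) = a*G² + (1 + G) = 1 + G + a*G²)
C(U) = 151 (C(U) = -5 + (1 + 5 + 6*5²) = -5 + (1 + 5 + 6*25) = -5 + (1 + 5 + 150) = -5 + 156 = 151)
s = -1/136 (s = 1/(0 - 136) = 1/(-136) = -1/136 ≈ -0.0073529)
(-53 + C(3))*s = (-53 + 151)*(-1/136) = 98*(-1/136) = -49/68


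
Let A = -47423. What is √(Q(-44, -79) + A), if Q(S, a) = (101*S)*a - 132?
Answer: √303521 ≈ 550.93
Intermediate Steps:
Q(S, a) = -132 + 101*S*a (Q(S, a) = 101*S*a - 132 = -132 + 101*S*a)
√(Q(-44, -79) + A) = √((-132 + 101*(-44)*(-79)) - 47423) = √((-132 + 351076) - 47423) = √(350944 - 47423) = √303521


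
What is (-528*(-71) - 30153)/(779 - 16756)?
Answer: -7335/15977 ≈ -0.45910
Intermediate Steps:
(-528*(-71) - 30153)/(779 - 16756) = (37488 - 30153)/(-15977) = 7335*(-1/15977) = -7335/15977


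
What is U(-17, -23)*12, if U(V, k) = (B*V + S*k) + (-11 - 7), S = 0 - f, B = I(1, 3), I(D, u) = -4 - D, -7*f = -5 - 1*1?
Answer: 7284/7 ≈ 1040.6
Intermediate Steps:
f = 6/7 (f = -(-5 - 1*1)/7 = -(-5 - 1)/7 = -⅐*(-6) = 6/7 ≈ 0.85714)
B = -5 (B = -4 - 1*1 = -4 - 1 = -5)
S = -6/7 (S = 0 - 1*6/7 = 0 - 6/7 = -6/7 ≈ -0.85714)
U(V, k) = -18 - 5*V - 6*k/7 (U(V, k) = (-5*V - 6*k/7) + (-11 - 7) = (-5*V - 6*k/7) - 18 = -18 - 5*V - 6*k/7)
U(-17, -23)*12 = (-18 - 5*(-17) - 6/7*(-23))*12 = (-18 + 85 + 138/7)*12 = (607/7)*12 = 7284/7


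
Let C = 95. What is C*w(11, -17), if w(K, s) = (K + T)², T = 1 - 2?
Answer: 9500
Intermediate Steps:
T = -1
w(K, s) = (-1 + K)² (w(K, s) = (K - 1)² = (-1 + K)²)
C*w(11, -17) = 95*(-1 + 11)² = 95*10² = 95*100 = 9500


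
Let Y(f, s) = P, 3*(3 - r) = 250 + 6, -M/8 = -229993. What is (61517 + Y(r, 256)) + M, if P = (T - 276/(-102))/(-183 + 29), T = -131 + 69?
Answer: 355573279/187 ≈ 1.9015e+6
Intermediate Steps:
M = 1839944 (M = -8*(-229993) = 1839944)
T = -62
r = -247/3 (r = 3 - (250 + 6)/3 = 3 - ⅓*256 = 3 - 256/3 = -247/3 ≈ -82.333)
P = 72/187 (P = (-62 - 276/(-102))/(-183 + 29) = (-62 - 276*(-1/102))/(-154) = (-62 + 46/17)*(-1/154) = -1008/17*(-1/154) = 72/187 ≈ 0.38503)
Y(f, s) = 72/187
(61517 + Y(r, 256)) + M = (61517 + 72/187) + 1839944 = 11503751/187 + 1839944 = 355573279/187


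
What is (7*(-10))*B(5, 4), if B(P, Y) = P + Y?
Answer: -630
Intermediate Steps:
(7*(-10))*B(5, 4) = (7*(-10))*(5 + 4) = -70*9 = -630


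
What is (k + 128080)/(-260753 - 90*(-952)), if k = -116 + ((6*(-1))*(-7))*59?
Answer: -4498/6037 ≈ -0.74507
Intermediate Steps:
k = 2362 (k = -116 - 6*(-7)*59 = -116 + 42*59 = -116 + 2478 = 2362)
(k + 128080)/(-260753 - 90*(-952)) = (2362 + 128080)/(-260753 - 90*(-952)) = 130442/(-260753 + 85680) = 130442/(-175073) = 130442*(-1/175073) = -4498/6037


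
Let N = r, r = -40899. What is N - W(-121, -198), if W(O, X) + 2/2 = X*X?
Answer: -80102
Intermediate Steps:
W(O, X) = -1 + X² (W(O, X) = -1 + X*X = -1 + X²)
N = -40899
N - W(-121, -198) = -40899 - (-1 + (-198)²) = -40899 - (-1 + 39204) = -40899 - 1*39203 = -40899 - 39203 = -80102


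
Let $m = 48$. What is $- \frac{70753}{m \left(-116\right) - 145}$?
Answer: $\frac{70753}{5713} \approx 12.385$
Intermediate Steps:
$- \frac{70753}{m \left(-116\right) - 145} = - \frac{70753}{48 \left(-116\right) - 145} = - \frac{70753}{-5568 - 145} = - \frac{70753}{-5713} = \left(-70753\right) \left(- \frac{1}{5713}\right) = \frac{70753}{5713}$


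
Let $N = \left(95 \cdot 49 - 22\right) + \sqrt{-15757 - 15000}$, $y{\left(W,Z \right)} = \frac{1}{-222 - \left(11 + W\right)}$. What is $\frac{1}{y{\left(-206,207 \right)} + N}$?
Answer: $\frac{3377430}{15669929953} - \frac{729 i \sqrt{30757}}{15669929953} \approx 0.00021554 - 8.1589 \cdot 10^{-6} i$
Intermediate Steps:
$y{\left(W,Z \right)} = \frac{1}{-233 - W}$
$N = 4633 + i \sqrt{30757}$ ($N = \left(4655 - 22\right) + \sqrt{-30757} = 4633 + i \sqrt{30757} \approx 4633.0 + 175.38 i$)
$\frac{1}{y{\left(-206,207 \right)} + N} = \frac{1}{- \frac{1}{233 - 206} + \left(4633 + i \sqrt{30757}\right)} = \frac{1}{- \frac{1}{27} + \left(4633 + i \sqrt{30757}\right)} = \frac{1}{\frac{125090}{27} + i \sqrt{30757}}$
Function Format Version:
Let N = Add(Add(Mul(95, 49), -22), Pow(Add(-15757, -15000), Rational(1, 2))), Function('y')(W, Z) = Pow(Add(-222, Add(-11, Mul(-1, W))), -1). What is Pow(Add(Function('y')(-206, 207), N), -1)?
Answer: Add(Rational(3377430, 15669929953), Mul(Rational(-729, 15669929953), I, Pow(30757, Rational(1, 2)))) ≈ Add(0.00021554, Mul(-8.1589e-6, I))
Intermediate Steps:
Function('y')(W, Z) = Pow(Add(-233, Mul(-1, W)), -1)
N = Add(4633, Mul(I, Pow(30757, Rational(1, 2)))) (N = Add(Add(4655, -22), Pow(-30757, Rational(1, 2))) = Add(4633, Mul(I, Pow(30757, Rational(1, 2)))) ≈ Add(4633.0, Mul(175.38, I)))
Pow(Add(Function('y')(-206, 207), N), -1) = Pow(Add(Mul(-1, Pow(Add(233, -206), -1)), Add(4633, Mul(I, Pow(30757, Rational(1, 2))))), -1) = Pow(Add(Mul(-1, Pow(27, -1)), Add(4633, Mul(I, Pow(30757, Rational(1, 2))))), -1) = Pow(Add(Mul(-1, Rational(1, 27)), Add(4633, Mul(I, Pow(30757, Rational(1, 2))))), -1) = Pow(Add(Rational(-1, 27), Add(4633, Mul(I, Pow(30757, Rational(1, 2))))), -1) = Pow(Add(Rational(125090, 27), Mul(I, Pow(30757, Rational(1, 2)))), -1)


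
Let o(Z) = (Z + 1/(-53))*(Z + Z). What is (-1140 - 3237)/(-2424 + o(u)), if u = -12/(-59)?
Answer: 269175287/149065728 ≈ 1.8057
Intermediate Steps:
u = 12/59 (u = -12*(-1/59) = 12/59 ≈ 0.20339)
o(Z) = 2*Z*(-1/53 + Z) (o(Z) = (Z - 1/53)*(2*Z) = (-1/53 + Z)*(2*Z) = 2*Z*(-1/53 + Z))
(-1140 - 3237)/(-2424 + o(u)) = (-1140 - 3237)/(-2424 + (2/53)*(12/59)*(-1 + 53*(12/59))) = -4377/(-2424 + (2/53)*(12/59)*(-1 + 636/59)) = -4377/(-2424 + (2/53)*(12/59)*(577/59)) = -4377/(-2424 + 13848/184493) = -4377/(-447197184/184493) = -4377*(-184493/447197184) = 269175287/149065728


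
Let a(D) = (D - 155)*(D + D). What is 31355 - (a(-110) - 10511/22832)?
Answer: -615197729/22832 ≈ -26945.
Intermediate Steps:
a(D) = 2*D*(-155 + D) (a(D) = (-155 + D)*(2*D) = 2*D*(-155 + D))
31355 - (a(-110) - 10511/22832) = 31355 - (2*(-110)*(-155 - 110) - 10511/22832) = 31355 - (2*(-110)*(-265) - 10511*1/22832) = 31355 - (58300 - 10511/22832) = 31355 - 1*1331095089/22832 = 31355 - 1331095089/22832 = -615197729/22832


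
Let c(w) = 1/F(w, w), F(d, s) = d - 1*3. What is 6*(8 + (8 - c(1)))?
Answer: 99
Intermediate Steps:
F(d, s) = -3 + d (F(d, s) = d - 3 = -3 + d)
c(w) = 1/(-3 + w)
6*(8 + (8 - c(1))) = 6*(8 + (8 - 1/(-3 + 1))) = 6*(8 + (8 - 1/(-2))) = 6*(8 + (8 - 1*(-½))) = 6*(8 + (8 + ½)) = 6*(8 + 17/2) = 6*(33/2) = 99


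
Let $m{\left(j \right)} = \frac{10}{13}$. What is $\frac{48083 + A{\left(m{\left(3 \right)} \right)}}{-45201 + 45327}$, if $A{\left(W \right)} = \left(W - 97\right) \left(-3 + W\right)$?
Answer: $\frac{4081153}{10647} \approx 383.31$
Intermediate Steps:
$m{\left(j \right)} = \frac{10}{13}$ ($m{\left(j \right)} = 10 \cdot \frac{1}{13} = \frac{10}{13}$)
$A{\left(W \right)} = \left(-97 + W\right) \left(-3 + W\right)$
$\frac{48083 + A{\left(m{\left(3 \right)} \right)}}{-45201 + 45327} = \frac{48083 + \left(291 + \left(\frac{10}{13}\right)^{2} - \frac{1000}{13}\right)}{-45201 + 45327} = \frac{48083 + \left(291 + \frac{100}{169} - \frac{1000}{13}\right)}{126} = \left(48083 + \frac{36279}{169}\right) \frac{1}{126} = \frac{8162306}{169} \cdot \frac{1}{126} = \frac{4081153}{10647}$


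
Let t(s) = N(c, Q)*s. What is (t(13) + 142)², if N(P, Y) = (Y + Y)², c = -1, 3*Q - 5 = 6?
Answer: 57304900/81 ≈ 7.0747e+5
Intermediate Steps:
Q = 11/3 (Q = 5/3 + (⅓)*6 = 5/3 + 2 = 11/3 ≈ 3.6667)
N(P, Y) = 4*Y² (N(P, Y) = (2*Y)² = 4*Y²)
t(s) = 484*s/9 (t(s) = (4*(11/3)²)*s = (4*(121/9))*s = 484*s/9)
(t(13) + 142)² = ((484/9)*13 + 142)² = (6292/9 + 142)² = (7570/9)² = 57304900/81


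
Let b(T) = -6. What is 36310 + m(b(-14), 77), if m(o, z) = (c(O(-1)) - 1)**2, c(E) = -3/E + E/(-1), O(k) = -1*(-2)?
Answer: 145321/4 ≈ 36330.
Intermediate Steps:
O(k) = 2
c(E) = -E - 3/E (c(E) = -3/E + E*(-1) = -3/E - E = -E - 3/E)
m(o, z) = 81/4 (m(o, z) = ((-1*2 - 3/2) - 1)**2 = ((-2 - 3*1/2) - 1)**2 = ((-2 - 3/2) - 1)**2 = (-7/2 - 1)**2 = (-9/2)**2 = 81/4)
36310 + m(b(-14), 77) = 36310 + 81/4 = 145321/4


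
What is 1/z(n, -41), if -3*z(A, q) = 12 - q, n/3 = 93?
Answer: -3/53 ≈ -0.056604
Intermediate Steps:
n = 279 (n = 3*93 = 279)
z(A, q) = -4 + q/3 (z(A, q) = -(12 - q)/3 = -4 + q/3)
1/z(n, -41) = 1/(-4 + (1/3)*(-41)) = 1/(-4 - 41/3) = 1/(-53/3) = -3/53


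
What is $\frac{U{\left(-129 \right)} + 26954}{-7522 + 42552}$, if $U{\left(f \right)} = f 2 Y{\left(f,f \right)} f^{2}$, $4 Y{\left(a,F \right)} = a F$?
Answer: $- \frac{35722997741}{70060} \approx -5.0989 \cdot 10^{5}$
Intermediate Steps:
$Y{\left(a,F \right)} = \frac{F a}{4}$ ($Y{\left(a,F \right)} = \frac{a F}{4} = \frac{F a}{4}$)
$U{\left(f \right)} = \frac{f^{5}}{2}$ ($U{\left(f \right)} = f 2 \frac{f f}{4} f^{2} = 2 f \frac{f^{2}}{4} f^{2} = \frac{f^{3}}{2} f^{2} = \frac{f^{5}}{2}$)
$\frac{U{\left(-129 \right)} + 26954}{-7522 + 42552} = \frac{\frac{\left(-129\right)^{5}}{2} + 26954}{-7522 + 42552} = \frac{\frac{1}{2} \left(-35723051649\right) + 26954}{35030} = \left(- \frac{35723051649}{2} + 26954\right) \frac{1}{35030} = \left(- \frac{35722997741}{2}\right) \frac{1}{35030} = - \frac{35722997741}{70060}$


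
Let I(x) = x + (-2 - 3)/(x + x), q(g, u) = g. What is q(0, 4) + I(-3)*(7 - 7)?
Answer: 0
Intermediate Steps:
I(x) = x - 5/(2*x) (I(x) = x - 5*1/(2*x) = x - 5/(2*x))
q(0, 4) + I(-3)*(7 - 7) = 0 + (-3 - 5/2/(-3))*(7 - 7) = 0 + (-3 - 5/2*(-⅓))*0 = 0 + (-3 + ⅚)*0 = 0 - 13/6*0 = 0 + 0 = 0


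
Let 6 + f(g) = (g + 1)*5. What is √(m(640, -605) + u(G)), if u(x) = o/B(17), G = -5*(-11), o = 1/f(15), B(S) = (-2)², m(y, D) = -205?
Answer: I*√4490246/148 ≈ 14.318*I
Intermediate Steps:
f(g) = -1 + 5*g (f(g) = -6 + (g + 1)*5 = -6 + (1 + g)*5 = -6 + (5 + 5*g) = -1 + 5*g)
B(S) = 4
o = 1/74 (o = 1/(-1 + 5*15) = 1/(-1 + 75) = 1/74 ≈ 0.013514)
G = 55
u(x) = 1/296 (u(x) = (1/74)/4 = (1/74)*(¼) = 1/296)
√(m(640, -605) + u(G)) = √(-205 + 1/296) = √(-60679/296) = I*√4490246/148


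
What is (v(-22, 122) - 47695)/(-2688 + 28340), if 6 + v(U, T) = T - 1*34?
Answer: -47613/25652 ≈ -1.8561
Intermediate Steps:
v(U, T) = -40 + T (v(U, T) = -6 + (T - 1*34) = -6 + (T - 34) = -6 + (-34 + T) = -40 + T)
(v(-22, 122) - 47695)/(-2688 + 28340) = ((-40 + 122) - 47695)/(-2688 + 28340) = (82 - 47695)/25652 = -47613*1/25652 = -47613/25652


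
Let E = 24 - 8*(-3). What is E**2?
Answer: 2304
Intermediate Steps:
E = 48 (E = 24 - 1*(-24) = 24 + 24 = 48)
E**2 = 48**2 = 2304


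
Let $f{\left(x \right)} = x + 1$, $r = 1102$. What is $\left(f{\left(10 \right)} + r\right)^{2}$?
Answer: $1238769$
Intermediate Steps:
$f{\left(x \right)} = 1 + x$
$\left(f{\left(10 \right)} + r\right)^{2} = \left(\left(1 + 10\right) + 1102\right)^{2} = \left(11 + 1102\right)^{2} = 1113^{2} = 1238769$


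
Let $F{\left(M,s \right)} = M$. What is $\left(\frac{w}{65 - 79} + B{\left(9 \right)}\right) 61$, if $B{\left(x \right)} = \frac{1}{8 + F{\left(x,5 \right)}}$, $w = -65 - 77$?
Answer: $\frac{74054}{119} \approx 622.3$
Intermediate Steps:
$w = -142$ ($w = -65 - 77 = -142$)
$B{\left(x \right)} = \frac{1}{8 + x}$
$\left(\frac{w}{65 - 79} + B{\left(9 \right)}\right) 61 = \left(- \frac{142}{65 - 79} + \frac{1}{8 + 9}\right) 61 = \left(- \frac{142}{-14} + \frac{1}{17}\right) 61 = \left(\left(-142\right) \left(- \frac{1}{14}\right) + \frac{1}{17}\right) 61 = \left(\frac{71}{7} + \frac{1}{17}\right) 61 = \frac{1214}{119} \cdot 61 = \frac{74054}{119}$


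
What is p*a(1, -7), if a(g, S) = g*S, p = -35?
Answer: 245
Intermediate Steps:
a(g, S) = S*g
p*a(1, -7) = -(-245) = -35*(-7) = 245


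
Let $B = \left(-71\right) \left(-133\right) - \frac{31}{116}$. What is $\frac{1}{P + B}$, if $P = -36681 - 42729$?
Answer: $- \frac{116}{8116203} \approx -1.4292 \cdot 10^{-5}$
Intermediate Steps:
$P = -79410$
$B = \frac{1095357}{116}$ ($B = 9443 - \frac{31}{116} = \frac{1095357}{116} \approx 9442.7$)
$\frac{1}{P + B} = \frac{1}{-79410 + \frac{1095357}{116}} = \frac{1}{- \frac{8116203}{116}} = - \frac{116}{8116203}$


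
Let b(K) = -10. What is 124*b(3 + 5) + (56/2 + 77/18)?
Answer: -21739/18 ≈ -1207.7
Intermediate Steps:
124*b(3 + 5) + (56/2 + 77/18) = 124*(-10) + (56/2 + 77/18) = -1240 + (56*(½) + 77*(1/18)) = -1240 + (28 + 77/18) = -1240 + 581/18 = -21739/18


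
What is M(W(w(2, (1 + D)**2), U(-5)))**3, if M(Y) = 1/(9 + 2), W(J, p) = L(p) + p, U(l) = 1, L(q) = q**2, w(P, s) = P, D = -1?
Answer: 1/1331 ≈ 0.00075131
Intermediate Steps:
W(J, p) = p + p**2 (W(J, p) = p**2 + p = p + p**2)
M(Y) = 1/11
M(W(w(2, (1 + D)**2), U(-5)))**3 = (1/11)**3 = 1/1331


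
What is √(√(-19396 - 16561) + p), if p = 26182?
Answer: √(26182 + I*√35957) ≈ 161.81 + 0.586*I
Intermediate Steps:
√(√(-19396 - 16561) + p) = √(√(-19396 - 16561) + 26182) = √(√(-35957) + 26182) = √(I*√35957 + 26182) = √(26182 + I*√35957)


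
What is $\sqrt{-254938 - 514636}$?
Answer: $i \sqrt{769574} \approx 877.25 i$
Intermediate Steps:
$\sqrt{-254938 - 514636} = \sqrt{-769574} = i \sqrt{769574}$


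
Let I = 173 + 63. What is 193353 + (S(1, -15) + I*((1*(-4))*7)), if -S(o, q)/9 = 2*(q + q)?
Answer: 187285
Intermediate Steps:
S(o, q) = -36*q (S(o, q) = -18*(q + q) = -18*2*q = -36*q)
I = 236
193353 + (S(1, -15) + I*((1*(-4))*7)) = 193353 + (-36*(-15) + 236*((1*(-4))*7)) = 193353 + (540 + 236*(-4*7)) = 193353 + (540 + 236*(-28)) = 193353 + (540 - 6608) = 193353 - 6068 = 187285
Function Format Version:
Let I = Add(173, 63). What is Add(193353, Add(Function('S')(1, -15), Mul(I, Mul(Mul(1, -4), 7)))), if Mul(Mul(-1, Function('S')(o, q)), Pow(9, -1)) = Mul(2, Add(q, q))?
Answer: 187285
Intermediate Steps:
Function('S')(o, q) = Mul(-36, q) (Function('S')(o, q) = Mul(-9, Mul(2, Add(q, q))) = Mul(-9, Mul(2, Mul(2, q))) = Mul(-9, Mul(4, q)) = Mul(-36, q))
I = 236
Add(193353, Add(Function('S')(1, -15), Mul(I, Mul(Mul(1, -4), 7)))) = Add(193353, Add(Mul(-36, -15), Mul(236, Mul(Mul(1, -4), 7)))) = Add(193353, Add(540, Mul(236, Mul(-4, 7)))) = Add(193353, Add(540, Mul(236, -28))) = Add(193353, Add(540, -6608)) = Add(193353, -6068) = 187285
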